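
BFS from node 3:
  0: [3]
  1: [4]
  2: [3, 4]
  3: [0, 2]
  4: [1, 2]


Visit 3, enqueue [0, 2]
Visit 0, enqueue []
Visit 2, enqueue [4]
Visit 4, enqueue [1]
Visit 1, enqueue []

BFS order: [3, 0, 2, 4, 1]


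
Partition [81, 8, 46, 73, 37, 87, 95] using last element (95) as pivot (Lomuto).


Pivot: 95
  81 <= 95: advance i (no swap)
  8 <= 95: advance i (no swap)
  46 <= 95: advance i (no swap)
  73 <= 95: advance i (no swap)
  37 <= 95: advance i (no swap)
  87 <= 95: advance i (no swap)
Place pivot at 6: [81, 8, 46, 73, 37, 87, 95]

Partitioned: [81, 8, 46, 73, 37, 87, 95]


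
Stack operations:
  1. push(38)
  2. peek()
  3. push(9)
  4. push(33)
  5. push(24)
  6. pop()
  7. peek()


push(38) -> [38]
peek()->38
push(9) -> [38, 9]
push(33) -> [38, 9, 33]
push(24) -> [38, 9, 33, 24]
pop()->24, [38, 9, 33]
peek()->33

Final stack: [38, 9, 33]


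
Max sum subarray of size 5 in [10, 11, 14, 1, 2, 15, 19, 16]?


[0:5]: 38
[1:6]: 43
[2:7]: 51
[3:8]: 53

Max: 53 at [3:8]


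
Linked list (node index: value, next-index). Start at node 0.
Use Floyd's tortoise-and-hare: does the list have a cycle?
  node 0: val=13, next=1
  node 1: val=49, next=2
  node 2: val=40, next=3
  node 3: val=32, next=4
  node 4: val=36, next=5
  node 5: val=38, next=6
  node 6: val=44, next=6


Floyd's tortoise (slow, +1) and hare (fast, +2):
  init: slow=0, fast=0
  step 1: slow=1, fast=2
  step 2: slow=2, fast=4
  step 3: slow=3, fast=6
  step 4: slow=4, fast=6
  step 5: slow=5, fast=6
  step 6: slow=6, fast=6
  slow == fast at node 6: cycle detected

Cycle: yes


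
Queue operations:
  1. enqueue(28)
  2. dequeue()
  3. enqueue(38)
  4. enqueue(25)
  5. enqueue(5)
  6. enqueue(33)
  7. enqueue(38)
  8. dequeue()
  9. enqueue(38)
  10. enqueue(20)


enqueue(28) -> [28]
dequeue()->28, []
enqueue(38) -> [38]
enqueue(25) -> [38, 25]
enqueue(5) -> [38, 25, 5]
enqueue(33) -> [38, 25, 5, 33]
enqueue(38) -> [38, 25, 5, 33, 38]
dequeue()->38, [25, 5, 33, 38]
enqueue(38) -> [25, 5, 33, 38, 38]
enqueue(20) -> [25, 5, 33, 38, 38, 20]

Final queue: [25, 5, 33, 38, 38, 20]


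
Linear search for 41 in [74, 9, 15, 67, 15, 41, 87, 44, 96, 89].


i=0: 74!=41
i=1: 9!=41
i=2: 15!=41
i=3: 67!=41
i=4: 15!=41
i=5: 41==41 found!

Found at 5, 6 comps


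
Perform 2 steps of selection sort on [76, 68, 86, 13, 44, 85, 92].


Initial: [76, 68, 86, 13, 44, 85, 92]
Step 1: min=13 at 3
  Swap: [13, 68, 86, 76, 44, 85, 92]
Step 2: min=44 at 4
  Swap: [13, 44, 86, 76, 68, 85, 92]

After 2 steps: [13, 44, 86, 76, 68, 85, 92]


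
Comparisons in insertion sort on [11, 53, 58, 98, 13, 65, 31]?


Algorithm: insertion sort
Input: [11, 53, 58, 98, 13, 65, 31]
Sorted: [11, 13, 31, 53, 58, 65, 98]

14


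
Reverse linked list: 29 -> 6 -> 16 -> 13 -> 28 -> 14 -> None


Step 1: curr=29, set curr.next=prev(None) | reversed so far: 29
Step 2: curr=6, set curr.next=prev(29) | reversed so far: 6 -> 29
Step 3: curr=16, set curr.next=prev(6) | reversed so far: 16 -> 6 -> 29
Step 4: curr=13, set curr.next=prev(16) | reversed so far: 13 -> 16 -> 6 -> 29
Step 5: curr=28, set curr.next=prev(13) | reversed so far: 28 -> 13 -> 16 -> 6 -> 29
Step 6: curr=14, set curr.next=prev(28) | reversed so far: 14 -> 28 -> 13 -> 16 -> 6 -> 29

14 -> 28 -> 13 -> 16 -> 6 -> 29 -> None


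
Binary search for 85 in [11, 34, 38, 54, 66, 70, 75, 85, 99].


Step 1: lo=0, hi=8, mid=4, val=66
Step 2: lo=5, hi=8, mid=6, val=75
Step 3: lo=7, hi=8, mid=7, val=85

Found at index 7


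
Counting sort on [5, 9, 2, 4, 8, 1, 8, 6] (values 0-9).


Input: [5, 9, 2, 4, 8, 1, 8, 6]
Counts: [0, 1, 1, 0, 1, 1, 1, 0, 2, 1]

Sorted: [1, 2, 4, 5, 6, 8, 8, 9]


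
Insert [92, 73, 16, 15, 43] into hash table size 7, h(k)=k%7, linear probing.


Insert 92: h=1 -> slot 1
Insert 73: h=3 -> slot 3
Insert 16: h=2 -> slot 2
Insert 15: h=1, 3 probes -> slot 4
Insert 43: h=1, 4 probes -> slot 5

Table: [None, 92, 16, 73, 15, 43, None]


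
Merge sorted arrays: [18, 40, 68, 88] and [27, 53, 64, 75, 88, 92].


Take 18 from A
Take 27 from B
Take 40 from A
Take 53 from B
Take 64 from B
Take 68 from A
Take 75 from B
Take 88 from A

Merged: [18, 27, 40, 53, 64, 68, 75, 88, 88, 92]


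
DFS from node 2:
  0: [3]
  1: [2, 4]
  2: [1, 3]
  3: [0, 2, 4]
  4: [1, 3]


Visit 2, push [3, 1]
Visit 1, push [4]
Visit 4, push [3]
Visit 3, push [0]
Visit 0, push []

DFS order: [2, 1, 4, 3, 0]


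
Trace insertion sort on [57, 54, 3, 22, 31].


Initial: [57, 54, 3, 22, 31]
Insert 54: [54, 57, 3, 22, 31]
Insert 3: [3, 54, 57, 22, 31]
Insert 22: [3, 22, 54, 57, 31]
Insert 31: [3, 22, 31, 54, 57]

Sorted: [3, 22, 31, 54, 57]


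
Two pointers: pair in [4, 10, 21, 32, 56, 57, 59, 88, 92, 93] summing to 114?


lo=0(4)+hi=9(93)=97
lo=1(10)+hi=9(93)=103
lo=2(21)+hi=9(93)=114

Yes: 21+93=114


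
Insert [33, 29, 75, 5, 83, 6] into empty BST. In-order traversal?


Insert 33: root
Insert 29: L from 33
Insert 75: R from 33
Insert 5: L from 33 -> L from 29
Insert 83: R from 33 -> R from 75
Insert 6: L from 33 -> L from 29 -> R from 5

In-order: [5, 6, 29, 33, 75, 83]


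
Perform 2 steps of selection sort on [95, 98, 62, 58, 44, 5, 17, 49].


Initial: [95, 98, 62, 58, 44, 5, 17, 49]
Step 1: min=5 at 5
  Swap: [5, 98, 62, 58, 44, 95, 17, 49]
Step 2: min=17 at 6
  Swap: [5, 17, 62, 58, 44, 95, 98, 49]

After 2 steps: [5, 17, 62, 58, 44, 95, 98, 49]


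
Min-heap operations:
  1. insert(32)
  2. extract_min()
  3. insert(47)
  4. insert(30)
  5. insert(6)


insert(32) -> [32]
extract_min()->32, []
insert(47) -> [47]
insert(30) -> [30, 47]
insert(6) -> [6, 47, 30]

Final heap: [6, 47, 30]


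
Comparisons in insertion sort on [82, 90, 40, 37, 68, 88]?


Algorithm: insertion sort
Input: [82, 90, 40, 37, 68, 88]
Sorted: [37, 40, 68, 82, 88, 90]

11


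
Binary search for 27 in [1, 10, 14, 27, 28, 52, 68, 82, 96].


Step 1: lo=0, hi=8, mid=4, val=28
Step 2: lo=0, hi=3, mid=1, val=10
Step 3: lo=2, hi=3, mid=2, val=14
Step 4: lo=3, hi=3, mid=3, val=27

Found at index 3


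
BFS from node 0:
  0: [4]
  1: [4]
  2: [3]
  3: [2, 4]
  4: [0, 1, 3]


Visit 0, enqueue [4]
Visit 4, enqueue [1, 3]
Visit 1, enqueue []
Visit 3, enqueue [2]
Visit 2, enqueue []

BFS order: [0, 4, 1, 3, 2]


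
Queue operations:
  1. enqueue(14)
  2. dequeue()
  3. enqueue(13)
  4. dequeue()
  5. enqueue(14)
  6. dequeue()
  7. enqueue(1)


enqueue(14) -> [14]
dequeue()->14, []
enqueue(13) -> [13]
dequeue()->13, []
enqueue(14) -> [14]
dequeue()->14, []
enqueue(1) -> [1]

Final queue: [1]


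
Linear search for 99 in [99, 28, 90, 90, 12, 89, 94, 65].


i=0: 99==99 found!

Found at 0, 1 comps


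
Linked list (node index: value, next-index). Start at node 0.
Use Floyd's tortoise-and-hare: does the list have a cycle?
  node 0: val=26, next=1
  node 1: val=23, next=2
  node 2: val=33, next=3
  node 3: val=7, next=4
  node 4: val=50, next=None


Floyd's tortoise (slow, +1) and hare (fast, +2):
  init: slow=0, fast=0
  step 1: slow=1, fast=2
  step 2: slow=2, fast=4
  step 3: fast -> None, no cycle

Cycle: no


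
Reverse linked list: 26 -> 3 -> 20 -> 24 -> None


Step 1: curr=26, set curr.next=prev(None) | reversed so far: 26
Step 2: curr=3, set curr.next=prev(26) | reversed so far: 3 -> 26
Step 3: curr=20, set curr.next=prev(3) | reversed so far: 20 -> 3 -> 26
Step 4: curr=24, set curr.next=prev(20) | reversed so far: 24 -> 20 -> 3 -> 26

24 -> 20 -> 3 -> 26 -> None


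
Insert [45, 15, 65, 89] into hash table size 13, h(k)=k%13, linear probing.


Insert 45: h=6 -> slot 6
Insert 15: h=2 -> slot 2
Insert 65: h=0 -> slot 0
Insert 89: h=11 -> slot 11

Table: [65, None, 15, None, None, None, 45, None, None, None, None, 89, None]


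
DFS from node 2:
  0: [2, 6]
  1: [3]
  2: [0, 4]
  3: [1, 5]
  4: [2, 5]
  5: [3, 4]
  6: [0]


Visit 2, push [4, 0]
Visit 0, push [6]
Visit 6, push []
Visit 4, push [5]
Visit 5, push [3]
Visit 3, push [1]
Visit 1, push []

DFS order: [2, 0, 6, 4, 5, 3, 1]


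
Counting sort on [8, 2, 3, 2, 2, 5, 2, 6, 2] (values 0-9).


Input: [8, 2, 3, 2, 2, 5, 2, 6, 2]
Counts: [0, 0, 5, 1, 0, 1, 1, 0, 1, 0]

Sorted: [2, 2, 2, 2, 2, 3, 5, 6, 8]


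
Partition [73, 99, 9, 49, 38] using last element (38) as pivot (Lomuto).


Pivot: 38
  9 <= 38: swap -> [9, 99, 73, 49, 38]
Place pivot at 1: [9, 38, 73, 49, 99]

Partitioned: [9, 38, 73, 49, 99]


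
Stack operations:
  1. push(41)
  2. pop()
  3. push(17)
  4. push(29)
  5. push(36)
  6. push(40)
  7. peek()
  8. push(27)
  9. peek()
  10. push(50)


push(41) -> [41]
pop()->41, []
push(17) -> [17]
push(29) -> [17, 29]
push(36) -> [17, 29, 36]
push(40) -> [17, 29, 36, 40]
peek()->40
push(27) -> [17, 29, 36, 40, 27]
peek()->27
push(50) -> [17, 29, 36, 40, 27, 50]

Final stack: [17, 29, 36, 40, 27, 50]


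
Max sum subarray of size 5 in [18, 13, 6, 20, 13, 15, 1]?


[0:5]: 70
[1:6]: 67
[2:7]: 55

Max: 70 at [0:5]


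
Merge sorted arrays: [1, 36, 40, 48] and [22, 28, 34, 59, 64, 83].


Take 1 from A
Take 22 from B
Take 28 from B
Take 34 from B
Take 36 from A
Take 40 from A
Take 48 from A

Merged: [1, 22, 28, 34, 36, 40, 48, 59, 64, 83]


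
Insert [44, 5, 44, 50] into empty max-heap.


Insert 44: [44]
Insert 5: [44, 5]
Insert 44: [44, 5, 44]
Insert 50: [50, 44, 44, 5]

Final heap: [50, 44, 44, 5]


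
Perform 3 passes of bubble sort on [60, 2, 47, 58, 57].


Initial: [60, 2, 47, 58, 57]
Pass 1: [2, 47, 58, 57, 60] (4 swaps)
Pass 2: [2, 47, 57, 58, 60] (1 swaps)
Pass 3: [2, 47, 57, 58, 60] (0 swaps)

After 3 passes: [2, 47, 57, 58, 60]


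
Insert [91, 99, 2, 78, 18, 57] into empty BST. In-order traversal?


Insert 91: root
Insert 99: R from 91
Insert 2: L from 91
Insert 78: L from 91 -> R from 2
Insert 18: L from 91 -> R from 2 -> L from 78
Insert 57: L from 91 -> R from 2 -> L from 78 -> R from 18

In-order: [2, 18, 57, 78, 91, 99]


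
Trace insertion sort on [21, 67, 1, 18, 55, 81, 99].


Initial: [21, 67, 1, 18, 55, 81, 99]
Insert 67: [21, 67, 1, 18, 55, 81, 99]
Insert 1: [1, 21, 67, 18, 55, 81, 99]
Insert 18: [1, 18, 21, 67, 55, 81, 99]
Insert 55: [1, 18, 21, 55, 67, 81, 99]
Insert 81: [1, 18, 21, 55, 67, 81, 99]
Insert 99: [1, 18, 21, 55, 67, 81, 99]

Sorted: [1, 18, 21, 55, 67, 81, 99]


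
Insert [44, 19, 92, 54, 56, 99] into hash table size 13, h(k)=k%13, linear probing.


Insert 44: h=5 -> slot 5
Insert 19: h=6 -> slot 6
Insert 92: h=1 -> slot 1
Insert 54: h=2 -> slot 2
Insert 56: h=4 -> slot 4
Insert 99: h=8 -> slot 8

Table: [None, 92, 54, None, 56, 44, 19, None, 99, None, None, None, None]


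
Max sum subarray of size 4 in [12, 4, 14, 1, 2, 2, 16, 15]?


[0:4]: 31
[1:5]: 21
[2:6]: 19
[3:7]: 21
[4:8]: 35

Max: 35 at [4:8]


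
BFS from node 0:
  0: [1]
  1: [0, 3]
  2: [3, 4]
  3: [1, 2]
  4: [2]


Visit 0, enqueue [1]
Visit 1, enqueue [3]
Visit 3, enqueue [2]
Visit 2, enqueue [4]
Visit 4, enqueue []

BFS order: [0, 1, 3, 2, 4]


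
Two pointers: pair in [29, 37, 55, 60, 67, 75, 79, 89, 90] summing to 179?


lo=0(29)+hi=8(90)=119
lo=1(37)+hi=8(90)=127
lo=2(55)+hi=8(90)=145
lo=3(60)+hi=8(90)=150
lo=4(67)+hi=8(90)=157
lo=5(75)+hi=8(90)=165
lo=6(79)+hi=8(90)=169
lo=7(89)+hi=8(90)=179

Yes: 89+90=179


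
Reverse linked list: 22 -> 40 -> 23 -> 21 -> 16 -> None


Step 1: curr=22, set curr.next=prev(None) | reversed so far: 22
Step 2: curr=40, set curr.next=prev(22) | reversed so far: 40 -> 22
Step 3: curr=23, set curr.next=prev(40) | reversed so far: 23 -> 40 -> 22
Step 4: curr=21, set curr.next=prev(23) | reversed so far: 21 -> 23 -> 40 -> 22
Step 5: curr=16, set curr.next=prev(21) | reversed so far: 16 -> 21 -> 23 -> 40 -> 22

16 -> 21 -> 23 -> 40 -> 22 -> None


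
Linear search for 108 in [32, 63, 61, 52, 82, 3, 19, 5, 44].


i=0: 32!=108
i=1: 63!=108
i=2: 61!=108
i=3: 52!=108
i=4: 82!=108
i=5: 3!=108
i=6: 19!=108
i=7: 5!=108
i=8: 44!=108

Not found, 9 comps


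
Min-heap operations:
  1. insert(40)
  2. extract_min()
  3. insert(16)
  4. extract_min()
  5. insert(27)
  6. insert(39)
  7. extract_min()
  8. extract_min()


insert(40) -> [40]
extract_min()->40, []
insert(16) -> [16]
extract_min()->16, []
insert(27) -> [27]
insert(39) -> [27, 39]
extract_min()->27, [39]
extract_min()->39, []

Final heap: []


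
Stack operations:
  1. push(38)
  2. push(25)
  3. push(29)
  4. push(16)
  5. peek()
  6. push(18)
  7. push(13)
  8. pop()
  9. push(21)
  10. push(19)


push(38) -> [38]
push(25) -> [38, 25]
push(29) -> [38, 25, 29]
push(16) -> [38, 25, 29, 16]
peek()->16
push(18) -> [38, 25, 29, 16, 18]
push(13) -> [38, 25, 29, 16, 18, 13]
pop()->13, [38, 25, 29, 16, 18]
push(21) -> [38, 25, 29, 16, 18, 21]
push(19) -> [38, 25, 29, 16, 18, 21, 19]

Final stack: [38, 25, 29, 16, 18, 21, 19]


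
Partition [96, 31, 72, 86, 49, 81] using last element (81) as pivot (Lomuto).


Pivot: 81
  31 <= 81: swap -> [31, 96, 72, 86, 49, 81]
  72 <= 81: swap -> [31, 72, 96, 86, 49, 81]
  49 <= 81: swap -> [31, 72, 49, 86, 96, 81]
Place pivot at 3: [31, 72, 49, 81, 96, 86]

Partitioned: [31, 72, 49, 81, 96, 86]


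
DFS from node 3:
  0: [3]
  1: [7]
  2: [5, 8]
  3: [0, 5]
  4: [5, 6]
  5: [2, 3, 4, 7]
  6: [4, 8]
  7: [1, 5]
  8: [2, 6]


Visit 3, push [5, 0]
Visit 0, push []
Visit 5, push [7, 4, 2]
Visit 2, push [8]
Visit 8, push [6]
Visit 6, push [4]
Visit 4, push []
Visit 7, push [1]
Visit 1, push []

DFS order: [3, 0, 5, 2, 8, 6, 4, 7, 1]


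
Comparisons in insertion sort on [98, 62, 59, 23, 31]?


Algorithm: insertion sort
Input: [98, 62, 59, 23, 31]
Sorted: [23, 31, 59, 62, 98]

10


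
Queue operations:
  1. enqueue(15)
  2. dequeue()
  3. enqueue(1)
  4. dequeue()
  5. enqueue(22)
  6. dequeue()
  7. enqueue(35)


enqueue(15) -> [15]
dequeue()->15, []
enqueue(1) -> [1]
dequeue()->1, []
enqueue(22) -> [22]
dequeue()->22, []
enqueue(35) -> [35]

Final queue: [35]


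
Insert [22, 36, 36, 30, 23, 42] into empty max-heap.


Insert 22: [22]
Insert 36: [36, 22]
Insert 36: [36, 22, 36]
Insert 30: [36, 30, 36, 22]
Insert 23: [36, 30, 36, 22, 23]
Insert 42: [42, 30, 36, 22, 23, 36]

Final heap: [42, 30, 36, 22, 23, 36]


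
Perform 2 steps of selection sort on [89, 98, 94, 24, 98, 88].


Initial: [89, 98, 94, 24, 98, 88]
Step 1: min=24 at 3
  Swap: [24, 98, 94, 89, 98, 88]
Step 2: min=88 at 5
  Swap: [24, 88, 94, 89, 98, 98]

After 2 steps: [24, 88, 94, 89, 98, 98]


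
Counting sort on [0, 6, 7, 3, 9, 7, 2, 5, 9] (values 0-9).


Input: [0, 6, 7, 3, 9, 7, 2, 5, 9]
Counts: [1, 0, 1, 1, 0, 1, 1, 2, 0, 2]

Sorted: [0, 2, 3, 5, 6, 7, 7, 9, 9]


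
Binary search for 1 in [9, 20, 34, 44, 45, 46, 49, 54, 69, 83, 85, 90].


Step 1: lo=0, hi=11, mid=5, val=46
Step 2: lo=0, hi=4, mid=2, val=34
Step 3: lo=0, hi=1, mid=0, val=9

Not found


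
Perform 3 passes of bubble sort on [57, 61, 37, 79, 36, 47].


Initial: [57, 61, 37, 79, 36, 47]
Pass 1: [57, 37, 61, 36, 47, 79] (3 swaps)
Pass 2: [37, 57, 36, 47, 61, 79] (3 swaps)
Pass 3: [37, 36, 47, 57, 61, 79] (2 swaps)

After 3 passes: [37, 36, 47, 57, 61, 79]


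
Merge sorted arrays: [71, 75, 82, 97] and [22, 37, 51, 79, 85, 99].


Take 22 from B
Take 37 from B
Take 51 from B
Take 71 from A
Take 75 from A
Take 79 from B
Take 82 from A
Take 85 from B
Take 97 from A

Merged: [22, 37, 51, 71, 75, 79, 82, 85, 97, 99]


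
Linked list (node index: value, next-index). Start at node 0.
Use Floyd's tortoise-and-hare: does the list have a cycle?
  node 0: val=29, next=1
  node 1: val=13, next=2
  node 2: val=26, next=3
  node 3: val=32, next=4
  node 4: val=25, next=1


Floyd's tortoise (slow, +1) and hare (fast, +2):
  init: slow=0, fast=0
  step 1: slow=1, fast=2
  step 2: slow=2, fast=4
  step 3: slow=3, fast=2
  step 4: slow=4, fast=4
  slow == fast at node 4: cycle detected

Cycle: yes


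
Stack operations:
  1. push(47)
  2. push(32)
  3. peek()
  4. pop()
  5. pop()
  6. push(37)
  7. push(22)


push(47) -> [47]
push(32) -> [47, 32]
peek()->32
pop()->32, [47]
pop()->47, []
push(37) -> [37]
push(22) -> [37, 22]

Final stack: [37, 22]


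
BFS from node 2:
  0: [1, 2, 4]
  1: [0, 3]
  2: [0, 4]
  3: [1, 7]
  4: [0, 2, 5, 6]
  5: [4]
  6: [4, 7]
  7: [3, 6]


Visit 2, enqueue [0, 4]
Visit 0, enqueue [1]
Visit 4, enqueue [5, 6]
Visit 1, enqueue [3]
Visit 5, enqueue []
Visit 6, enqueue [7]
Visit 3, enqueue []
Visit 7, enqueue []

BFS order: [2, 0, 4, 1, 5, 6, 3, 7]


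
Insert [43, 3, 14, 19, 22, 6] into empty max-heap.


Insert 43: [43]
Insert 3: [43, 3]
Insert 14: [43, 3, 14]
Insert 19: [43, 19, 14, 3]
Insert 22: [43, 22, 14, 3, 19]
Insert 6: [43, 22, 14, 3, 19, 6]

Final heap: [43, 22, 14, 3, 19, 6]


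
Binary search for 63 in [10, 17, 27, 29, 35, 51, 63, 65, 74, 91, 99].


Step 1: lo=0, hi=10, mid=5, val=51
Step 2: lo=6, hi=10, mid=8, val=74
Step 3: lo=6, hi=7, mid=6, val=63

Found at index 6


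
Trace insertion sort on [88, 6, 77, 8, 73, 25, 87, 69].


Initial: [88, 6, 77, 8, 73, 25, 87, 69]
Insert 6: [6, 88, 77, 8, 73, 25, 87, 69]
Insert 77: [6, 77, 88, 8, 73, 25, 87, 69]
Insert 8: [6, 8, 77, 88, 73, 25, 87, 69]
Insert 73: [6, 8, 73, 77, 88, 25, 87, 69]
Insert 25: [6, 8, 25, 73, 77, 88, 87, 69]
Insert 87: [6, 8, 25, 73, 77, 87, 88, 69]
Insert 69: [6, 8, 25, 69, 73, 77, 87, 88]

Sorted: [6, 8, 25, 69, 73, 77, 87, 88]


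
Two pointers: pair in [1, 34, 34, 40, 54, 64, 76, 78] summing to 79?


lo=0(1)+hi=7(78)=79

Yes: 1+78=79


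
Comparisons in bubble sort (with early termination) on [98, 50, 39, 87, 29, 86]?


Algorithm: bubble sort (with early termination)
Input: [98, 50, 39, 87, 29, 86]
Sorted: [29, 39, 50, 86, 87, 98]

15


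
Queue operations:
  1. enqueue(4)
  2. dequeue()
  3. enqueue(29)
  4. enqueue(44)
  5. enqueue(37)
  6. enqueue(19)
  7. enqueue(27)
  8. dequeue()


enqueue(4) -> [4]
dequeue()->4, []
enqueue(29) -> [29]
enqueue(44) -> [29, 44]
enqueue(37) -> [29, 44, 37]
enqueue(19) -> [29, 44, 37, 19]
enqueue(27) -> [29, 44, 37, 19, 27]
dequeue()->29, [44, 37, 19, 27]

Final queue: [44, 37, 19, 27]


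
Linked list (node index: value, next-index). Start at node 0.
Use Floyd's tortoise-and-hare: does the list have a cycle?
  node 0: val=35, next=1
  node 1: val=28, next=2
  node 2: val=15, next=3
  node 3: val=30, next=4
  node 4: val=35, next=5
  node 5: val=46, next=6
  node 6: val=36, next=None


Floyd's tortoise (slow, +1) and hare (fast, +2):
  init: slow=0, fast=0
  step 1: slow=1, fast=2
  step 2: slow=2, fast=4
  step 3: slow=3, fast=6
  step 4: fast -> None, no cycle

Cycle: no


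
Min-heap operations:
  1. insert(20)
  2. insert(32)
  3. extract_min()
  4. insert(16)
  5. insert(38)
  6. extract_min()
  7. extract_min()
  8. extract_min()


insert(20) -> [20]
insert(32) -> [20, 32]
extract_min()->20, [32]
insert(16) -> [16, 32]
insert(38) -> [16, 32, 38]
extract_min()->16, [32, 38]
extract_min()->32, [38]
extract_min()->38, []

Final heap: []


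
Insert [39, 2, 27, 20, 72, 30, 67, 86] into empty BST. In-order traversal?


Insert 39: root
Insert 2: L from 39
Insert 27: L from 39 -> R from 2
Insert 20: L from 39 -> R from 2 -> L from 27
Insert 72: R from 39
Insert 30: L from 39 -> R from 2 -> R from 27
Insert 67: R from 39 -> L from 72
Insert 86: R from 39 -> R from 72

In-order: [2, 20, 27, 30, 39, 67, 72, 86]


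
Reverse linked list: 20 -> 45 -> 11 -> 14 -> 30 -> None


Step 1: curr=20, set curr.next=prev(None) | reversed so far: 20
Step 2: curr=45, set curr.next=prev(20) | reversed so far: 45 -> 20
Step 3: curr=11, set curr.next=prev(45) | reversed so far: 11 -> 45 -> 20
Step 4: curr=14, set curr.next=prev(11) | reversed so far: 14 -> 11 -> 45 -> 20
Step 5: curr=30, set curr.next=prev(14) | reversed so far: 30 -> 14 -> 11 -> 45 -> 20

30 -> 14 -> 11 -> 45 -> 20 -> None


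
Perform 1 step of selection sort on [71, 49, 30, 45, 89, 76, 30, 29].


Initial: [71, 49, 30, 45, 89, 76, 30, 29]
Step 1: min=29 at 7
  Swap: [29, 49, 30, 45, 89, 76, 30, 71]

After 1 step: [29, 49, 30, 45, 89, 76, 30, 71]


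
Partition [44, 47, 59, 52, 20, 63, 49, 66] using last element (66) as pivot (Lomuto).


Pivot: 66
  44 <= 66: advance i (no swap)
  47 <= 66: advance i (no swap)
  59 <= 66: advance i (no swap)
  52 <= 66: advance i (no swap)
  20 <= 66: advance i (no swap)
  63 <= 66: advance i (no swap)
  49 <= 66: advance i (no swap)
Place pivot at 7: [44, 47, 59, 52, 20, 63, 49, 66]

Partitioned: [44, 47, 59, 52, 20, 63, 49, 66]


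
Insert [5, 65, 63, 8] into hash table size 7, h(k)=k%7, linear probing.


Insert 5: h=5 -> slot 5
Insert 65: h=2 -> slot 2
Insert 63: h=0 -> slot 0
Insert 8: h=1 -> slot 1

Table: [63, 8, 65, None, None, 5, None]


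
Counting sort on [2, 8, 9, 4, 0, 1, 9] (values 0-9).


Input: [2, 8, 9, 4, 0, 1, 9]
Counts: [1, 1, 1, 0, 1, 0, 0, 0, 1, 2]

Sorted: [0, 1, 2, 4, 8, 9, 9]


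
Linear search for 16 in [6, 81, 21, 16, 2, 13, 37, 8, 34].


i=0: 6!=16
i=1: 81!=16
i=2: 21!=16
i=3: 16==16 found!

Found at 3, 4 comps


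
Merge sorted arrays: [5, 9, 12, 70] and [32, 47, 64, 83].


Take 5 from A
Take 9 from A
Take 12 from A
Take 32 from B
Take 47 from B
Take 64 from B
Take 70 from A

Merged: [5, 9, 12, 32, 47, 64, 70, 83]


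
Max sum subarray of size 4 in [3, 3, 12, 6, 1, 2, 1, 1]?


[0:4]: 24
[1:5]: 22
[2:6]: 21
[3:7]: 10
[4:8]: 5

Max: 24 at [0:4]


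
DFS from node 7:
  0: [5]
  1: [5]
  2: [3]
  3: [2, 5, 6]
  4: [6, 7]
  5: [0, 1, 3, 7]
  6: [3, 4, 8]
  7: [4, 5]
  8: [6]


Visit 7, push [5, 4]
Visit 4, push [6]
Visit 6, push [8, 3]
Visit 3, push [5, 2]
Visit 2, push []
Visit 5, push [1, 0]
Visit 0, push []
Visit 1, push []
Visit 8, push []

DFS order: [7, 4, 6, 3, 2, 5, 0, 1, 8]


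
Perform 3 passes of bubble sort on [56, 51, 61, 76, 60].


Initial: [56, 51, 61, 76, 60]
Pass 1: [51, 56, 61, 60, 76] (2 swaps)
Pass 2: [51, 56, 60, 61, 76] (1 swaps)
Pass 3: [51, 56, 60, 61, 76] (0 swaps)

After 3 passes: [51, 56, 60, 61, 76]


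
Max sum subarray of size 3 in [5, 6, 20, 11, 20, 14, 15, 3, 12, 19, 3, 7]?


[0:3]: 31
[1:4]: 37
[2:5]: 51
[3:6]: 45
[4:7]: 49
[5:8]: 32
[6:9]: 30
[7:10]: 34
[8:11]: 34
[9:12]: 29

Max: 51 at [2:5]


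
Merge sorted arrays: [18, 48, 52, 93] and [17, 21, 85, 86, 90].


Take 17 from B
Take 18 from A
Take 21 from B
Take 48 from A
Take 52 from A
Take 85 from B
Take 86 from B
Take 90 from B

Merged: [17, 18, 21, 48, 52, 85, 86, 90, 93]


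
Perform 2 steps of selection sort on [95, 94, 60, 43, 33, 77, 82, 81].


Initial: [95, 94, 60, 43, 33, 77, 82, 81]
Step 1: min=33 at 4
  Swap: [33, 94, 60, 43, 95, 77, 82, 81]
Step 2: min=43 at 3
  Swap: [33, 43, 60, 94, 95, 77, 82, 81]

After 2 steps: [33, 43, 60, 94, 95, 77, 82, 81]


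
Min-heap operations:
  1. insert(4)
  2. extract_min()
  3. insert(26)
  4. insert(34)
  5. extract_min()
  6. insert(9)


insert(4) -> [4]
extract_min()->4, []
insert(26) -> [26]
insert(34) -> [26, 34]
extract_min()->26, [34]
insert(9) -> [9, 34]

Final heap: [9, 34]


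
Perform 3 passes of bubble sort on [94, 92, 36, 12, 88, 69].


Initial: [94, 92, 36, 12, 88, 69]
Pass 1: [92, 36, 12, 88, 69, 94] (5 swaps)
Pass 2: [36, 12, 88, 69, 92, 94] (4 swaps)
Pass 3: [12, 36, 69, 88, 92, 94] (2 swaps)

After 3 passes: [12, 36, 69, 88, 92, 94]


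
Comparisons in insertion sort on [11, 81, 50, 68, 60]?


Algorithm: insertion sort
Input: [11, 81, 50, 68, 60]
Sorted: [11, 50, 60, 68, 81]

8


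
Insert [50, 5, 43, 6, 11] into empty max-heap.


Insert 50: [50]
Insert 5: [50, 5]
Insert 43: [50, 5, 43]
Insert 6: [50, 6, 43, 5]
Insert 11: [50, 11, 43, 5, 6]

Final heap: [50, 11, 43, 5, 6]


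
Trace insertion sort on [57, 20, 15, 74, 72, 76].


Initial: [57, 20, 15, 74, 72, 76]
Insert 20: [20, 57, 15, 74, 72, 76]
Insert 15: [15, 20, 57, 74, 72, 76]
Insert 74: [15, 20, 57, 74, 72, 76]
Insert 72: [15, 20, 57, 72, 74, 76]
Insert 76: [15, 20, 57, 72, 74, 76]

Sorted: [15, 20, 57, 72, 74, 76]


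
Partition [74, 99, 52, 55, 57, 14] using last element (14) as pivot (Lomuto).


Pivot: 14
Place pivot at 0: [14, 99, 52, 55, 57, 74]

Partitioned: [14, 99, 52, 55, 57, 74]


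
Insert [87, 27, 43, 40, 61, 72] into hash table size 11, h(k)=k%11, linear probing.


Insert 87: h=10 -> slot 10
Insert 27: h=5 -> slot 5
Insert 43: h=10, 1 probes -> slot 0
Insert 40: h=7 -> slot 7
Insert 61: h=6 -> slot 6
Insert 72: h=6, 2 probes -> slot 8

Table: [43, None, None, None, None, 27, 61, 40, 72, None, 87]


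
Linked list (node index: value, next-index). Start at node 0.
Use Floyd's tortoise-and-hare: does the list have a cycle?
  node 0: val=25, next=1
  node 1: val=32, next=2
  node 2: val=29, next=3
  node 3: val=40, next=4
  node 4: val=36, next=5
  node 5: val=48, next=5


Floyd's tortoise (slow, +1) and hare (fast, +2):
  init: slow=0, fast=0
  step 1: slow=1, fast=2
  step 2: slow=2, fast=4
  step 3: slow=3, fast=5
  step 4: slow=4, fast=5
  step 5: slow=5, fast=5
  slow == fast at node 5: cycle detected

Cycle: yes


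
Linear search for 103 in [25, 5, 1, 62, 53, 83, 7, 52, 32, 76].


i=0: 25!=103
i=1: 5!=103
i=2: 1!=103
i=3: 62!=103
i=4: 53!=103
i=5: 83!=103
i=6: 7!=103
i=7: 52!=103
i=8: 32!=103
i=9: 76!=103

Not found, 10 comps


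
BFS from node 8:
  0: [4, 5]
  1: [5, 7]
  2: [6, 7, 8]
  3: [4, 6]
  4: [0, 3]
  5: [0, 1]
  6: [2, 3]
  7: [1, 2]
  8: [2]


Visit 8, enqueue [2]
Visit 2, enqueue [6, 7]
Visit 6, enqueue [3]
Visit 7, enqueue [1]
Visit 3, enqueue [4]
Visit 1, enqueue [5]
Visit 4, enqueue [0]
Visit 5, enqueue []
Visit 0, enqueue []

BFS order: [8, 2, 6, 7, 3, 1, 4, 5, 0]


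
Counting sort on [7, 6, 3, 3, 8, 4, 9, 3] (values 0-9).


Input: [7, 6, 3, 3, 8, 4, 9, 3]
Counts: [0, 0, 0, 3, 1, 0, 1, 1, 1, 1]

Sorted: [3, 3, 3, 4, 6, 7, 8, 9]


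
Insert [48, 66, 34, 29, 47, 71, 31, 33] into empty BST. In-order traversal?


Insert 48: root
Insert 66: R from 48
Insert 34: L from 48
Insert 29: L from 48 -> L from 34
Insert 47: L from 48 -> R from 34
Insert 71: R from 48 -> R from 66
Insert 31: L from 48 -> L from 34 -> R from 29
Insert 33: L from 48 -> L from 34 -> R from 29 -> R from 31

In-order: [29, 31, 33, 34, 47, 48, 66, 71]


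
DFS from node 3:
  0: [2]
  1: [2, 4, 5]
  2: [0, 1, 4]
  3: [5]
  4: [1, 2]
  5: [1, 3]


Visit 3, push [5]
Visit 5, push [1]
Visit 1, push [4, 2]
Visit 2, push [4, 0]
Visit 0, push []
Visit 4, push []

DFS order: [3, 5, 1, 2, 0, 4]


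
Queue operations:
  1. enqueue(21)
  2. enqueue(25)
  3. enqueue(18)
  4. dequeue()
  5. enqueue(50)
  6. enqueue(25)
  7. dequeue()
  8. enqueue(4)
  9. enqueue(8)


enqueue(21) -> [21]
enqueue(25) -> [21, 25]
enqueue(18) -> [21, 25, 18]
dequeue()->21, [25, 18]
enqueue(50) -> [25, 18, 50]
enqueue(25) -> [25, 18, 50, 25]
dequeue()->25, [18, 50, 25]
enqueue(4) -> [18, 50, 25, 4]
enqueue(8) -> [18, 50, 25, 4, 8]

Final queue: [18, 50, 25, 4, 8]


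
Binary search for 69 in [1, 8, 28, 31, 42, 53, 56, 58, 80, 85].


Step 1: lo=0, hi=9, mid=4, val=42
Step 2: lo=5, hi=9, mid=7, val=58
Step 3: lo=8, hi=9, mid=8, val=80

Not found


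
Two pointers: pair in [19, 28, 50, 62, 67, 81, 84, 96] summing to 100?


lo=0(19)+hi=7(96)=115
lo=0(19)+hi=6(84)=103
lo=0(19)+hi=5(81)=100

Yes: 19+81=100


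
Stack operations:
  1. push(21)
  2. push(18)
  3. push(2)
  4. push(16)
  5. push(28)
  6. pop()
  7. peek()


push(21) -> [21]
push(18) -> [21, 18]
push(2) -> [21, 18, 2]
push(16) -> [21, 18, 2, 16]
push(28) -> [21, 18, 2, 16, 28]
pop()->28, [21, 18, 2, 16]
peek()->16

Final stack: [21, 18, 2, 16]


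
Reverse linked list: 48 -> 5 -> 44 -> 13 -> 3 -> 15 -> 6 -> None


Step 1: curr=48, set curr.next=prev(None) | reversed so far: 48
Step 2: curr=5, set curr.next=prev(48) | reversed so far: 5 -> 48
Step 3: curr=44, set curr.next=prev(5) | reversed so far: 44 -> 5 -> 48
Step 4: curr=13, set curr.next=prev(44) | reversed so far: 13 -> 44 -> 5 -> 48
Step 5: curr=3, set curr.next=prev(13) | reversed so far: 3 -> 13 -> 44 -> 5 -> 48
Step 6: curr=15, set curr.next=prev(3) | reversed so far: 15 -> 3 -> 13 -> 44 -> 5 -> 48
Step 7: curr=6, set curr.next=prev(15) | reversed so far: 6 -> 15 -> 3 -> 13 -> 44 -> 5 -> 48

6 -> 15 -> 3 -> 13 -> 44 -> 5 -> 48 -> None


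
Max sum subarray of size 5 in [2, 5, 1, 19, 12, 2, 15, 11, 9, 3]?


[0:5]: 39
[1:6]: 39
[2:7]: 49
[3:8]: 59
[4:9]: 49
[5:10]: 40

Max: 59 at [3:8]


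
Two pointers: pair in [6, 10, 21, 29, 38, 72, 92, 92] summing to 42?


lo=0(6)+hi=7(92)=98
lo=0(6)+hi=6(92)=98
lo=0(6)+hi=5(72)=78
lo=0(6)+hi=4(38)=44
lo=0(6)+hi=3(29)=35
lo=1(10)+hi=3(29)=39
lo=2(21)+hi=3(29)=50

No pair found


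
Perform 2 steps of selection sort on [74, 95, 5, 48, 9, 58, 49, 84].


Initial: [74, 95, 5, 48, 9, 58, 49, 84]
Step 1: min=5 at 2
  Swap: [5, 95, 74, 48, 9, 58, 49, 84]
Step 2: min=9 at 4
  Swap: [5, 9, 74, 48, 95, 58, 49, 84]

After 2 steps: [5, 9, 74, 48, 95, 58, 49, 84]


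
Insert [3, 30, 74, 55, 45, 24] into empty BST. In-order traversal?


Insert 3: root
Insert 30: R from 3
Insert 74: R from 3 -> R from 30
Insert 55: R from 3 -> R from 30 -> L from 74
Insert 45: R from 3 -> R from 30 -> L from 74 -> L from 55
Insert 24: R from 3 -> L from 30

In-order: [3, 24, 30, 45, 55, 74]


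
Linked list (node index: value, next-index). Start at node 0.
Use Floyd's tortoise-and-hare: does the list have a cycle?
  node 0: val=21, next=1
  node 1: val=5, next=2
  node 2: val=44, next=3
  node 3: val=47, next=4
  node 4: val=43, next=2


Floyd's tortoise (slow, +1) and hare (fast, +2):
  init: slow=0, fast=0
  step 1: slow=1, fast=2
  step 2: slow=2, fast=4
  step 3: slow=3, fast=3
  slow == fast at node 3: cycle detected

Cycle: yes


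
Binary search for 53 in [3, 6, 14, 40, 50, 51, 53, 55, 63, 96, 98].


Step 1: lo=0, hi=10, mid=5, val=51
Step 2: lo=6, hi=10, mid=8, val=63
Step 3: lo=6, hi=7, mid=6, val=53

Found at index 6


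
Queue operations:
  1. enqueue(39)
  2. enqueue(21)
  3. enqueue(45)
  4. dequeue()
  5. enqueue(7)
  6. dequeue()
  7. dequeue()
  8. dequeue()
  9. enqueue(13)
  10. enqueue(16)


enqueue(39) -> [39]
enqueue(21) -> [39, 21]
enqueue(45) -> [39, 21, 45]
dequeue()->39, [21, 45]
enqueue(7) -> [21, 45, 7]
dequeue()->21, [45, 7]
dequeue()->45, [7]
dequeue()->7, []
enqueue(13) -> [13]
enqueue(16) -> [13, 16]

Final queue: [13, 16]


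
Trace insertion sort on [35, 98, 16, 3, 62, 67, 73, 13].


Initial: [35, 98, 16, 3, 62, 67, 73, 13]
Insert 98: [35, 98, 16, 3, 62, 67, 73, 13]
Insert 16: [16, 35, 98, 3, 62, 67, 73, 13]
Insert 3: [3, 16, 35, 98, 62, 67, 73, 13]
Insert 62: [3, 16, 35, 62, 98, 67, 73, 13]
Insert 67: [3, 16, 35, 62, 67, 98, 73, 13]
Insert 73: [3, 16, 35, 62, 67, 73, 98, 13]
Insert 13: [3, 13, 16, 35, 62, 67, 73, 98]

Sorted: [3, 13, 16, 35, 62, 67, 73, 98]


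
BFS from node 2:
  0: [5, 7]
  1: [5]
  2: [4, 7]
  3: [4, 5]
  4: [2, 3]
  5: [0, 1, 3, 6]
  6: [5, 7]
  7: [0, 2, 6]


Visit 2, enqueue [4, 7]
Visit 4, enqueue [3]
Visit 7, enqueue [0, 6]
Visit 3, enqueue [5]
Visit 0, enqueue []
Visit 6, enqueue []
Visit 5, enqueue [1]
Visit 1, enqueue []

BFS order: [2, 4, 7, 3, 0, 6, 5, 1]


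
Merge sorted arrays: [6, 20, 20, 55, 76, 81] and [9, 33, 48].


Take 6 from A
Take 9 from B
Take 20 from A
Take 20 from A
Take 33 from B
Take 48 from B

Merged: [6, 9, 20, 20, 33, 48, 55, 76, 81]


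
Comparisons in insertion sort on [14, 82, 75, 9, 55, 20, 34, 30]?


Algorithm: insertion sort
Input: [14, 82, 75, 9, 55, 20, 34, 30]
Sorted: [9, 14, 20, 30, 34, 55, 75, 82]

22


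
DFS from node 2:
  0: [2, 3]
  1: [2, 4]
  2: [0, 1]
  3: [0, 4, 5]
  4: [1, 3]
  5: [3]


Visit 2, push [1, 0]
Visit 0, push [3]
Visit 3, push [5, 4]
Visit 4, push [1]
Visit 1, push []
Visit 5, push []

DFS order: [2, 0, 3, 4, 1, 5]


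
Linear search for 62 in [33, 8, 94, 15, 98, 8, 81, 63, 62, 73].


i=0: 33!=62
i=1: 8!=62
i=2: 94!=62
i=3: 15!=62
i=4: 98!=62
i=5: 8!=62
i=6: 81!=62
i=7: 63!=62
i=8: 62==62 found!

Found at 8, 9 comps


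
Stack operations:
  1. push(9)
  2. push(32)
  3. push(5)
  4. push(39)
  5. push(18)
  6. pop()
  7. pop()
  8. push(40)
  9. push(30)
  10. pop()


push(9) -> [9]
push(32) -> [9, 32]
push(5) -> [9, 32, 5]
push(39) -> [9, 32, 5, 39]
push(18) -> [9, 32, 5, 39, 18]
pop()->18, [9, 32, 5, 39]
pop()->39, [9, 32, 5]
push(40) -> [9, 32, 5, 40]
push(30) -> [9, 32, 5, 40, 30]
pop()->30, [9, 32, 5, 40]

Final stack: [9, 32, 5, 40]


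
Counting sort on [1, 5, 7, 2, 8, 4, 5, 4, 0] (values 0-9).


Input: [1, 5, 7, 2, 8, 4, 5, 4, 0]
Counts: [1, 1, 1, 0, 2, 2, 0, 1, 1, 0]

Sorted: [0, 1, 2, 4, 4, 5, 5, 7, 8]


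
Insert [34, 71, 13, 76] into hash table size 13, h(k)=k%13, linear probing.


Insert 34: h=8 -> slot 8
Insert 71: h=6 -> slot 6
Insert 13: h=0 -> slot 0
Insert 76: h=11 -> slot 11

Table: [13, None, None, None, None, None, 71, None, 34, None, None, 76, None]


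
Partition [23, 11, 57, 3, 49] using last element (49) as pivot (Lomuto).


Pivot: 49
  23 <= 49: advance i (no swap)
  11 <= 49: advance i (no swap)
  3 <= 49: swap -> [23, 11, 3, 57, 49]
Place pivot at 3: [23, 11, 3, 49, 57]

Partitioned: [23, 11, 3, 49, 57]


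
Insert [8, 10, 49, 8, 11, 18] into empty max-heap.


Insert 8: [8]
Insert 10: [10, 8]
Insert 49: [49, 8, 10]
Insert 8: [49, 8, 10, 8]
Insert 11: [49, 11, 10, 8, 8]
Insert 18: [49, 11, 18, 8, 8, 10]

Final heap: [49, 11, 18, 8, 8, 10]


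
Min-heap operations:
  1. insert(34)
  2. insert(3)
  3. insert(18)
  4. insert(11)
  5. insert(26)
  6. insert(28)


insert(34) -> [34]
insert(3) -> [3, 34]
insert(18) -> [3, 34, 18]
insert(11) -> [3, 11, 18, 34]
insert(26) -> [3, 11, 18, 34, 26]
insert(28) -> [3, 11, 18, 34, 26, 28]

Final heap: [3, 11, 18, 34, 26, 28]


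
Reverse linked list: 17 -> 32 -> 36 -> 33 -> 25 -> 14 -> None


Step 1: curr=17, set curr.next=prev(None) | reversed so far: 17
Step 2: curr=32, set curr.next=prev(17) | reversed so far: 32 -> 17
Step 3: curr=36, set curr.next=prev(32) | reversed so far: 36 -> 32 -> 17
Step 4: curr=33, set curr.next=prev(36) | reversed so far: 33 -> 36 -> 32 -> 17
Step 5: curr=25, set curr.next=prev(33) | reversed so far: 25 -> 33 -> 36 -> 32 -> 17
Step 6: curr=14, set curr.next=prev(25) | reversed so far: 14 -> 25 -> 33 -> 36 -> 32 -> 17

14 -> 25 -> 33 -> 36 -> 32 -> 17 -> None


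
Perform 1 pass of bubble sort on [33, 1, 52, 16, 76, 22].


Initial: [33, 1, 52, 16, 76, 22]
Pass 1: [1, 33, 16, 52, 22, 76] (3 swaps)

After 1 pass: [1, 33, 16, 52, 22, 76]


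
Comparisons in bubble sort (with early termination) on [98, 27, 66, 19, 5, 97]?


Algorithm: bubble sort (with early termination)
Input: [98, 27, 66, 19, 5, 97]
Sorted: [5, 19, 27, 66, 97, 98]

15


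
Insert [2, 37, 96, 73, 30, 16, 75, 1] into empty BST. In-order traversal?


Insert 2: root
Insert 37: R from 2
Insert 96: R from 2 -> R from 37
Insert 73: R from 2 -> R from 37 -> L from 96
Insert 30: R from 2 -> L from 37
Insert 16: R from 2 -> L from 37 -> L from 30
Insert 75: R from 2 -> R from 37 -> L from 96 -> R from 73
Insert 1: L from 2

In-order: [1, 2, 16, 30, 37, 73, 75, 96]


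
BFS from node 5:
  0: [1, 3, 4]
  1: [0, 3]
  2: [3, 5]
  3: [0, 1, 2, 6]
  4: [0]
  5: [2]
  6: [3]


Visit 5, enqueue [2]
Visit 2, enqueue [3]
Visit 3, enqueue [0, 1, 6]
Visit 0, enqueue [4]
Visit 1, enqueue []
Visit 6, enqueue []
Visit 4, enqueue []

BFS order: [5, 2, 3, 0, 1, 6, 4]


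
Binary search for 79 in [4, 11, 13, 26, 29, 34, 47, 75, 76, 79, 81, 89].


Step 1: lo=0, hi=11, mid=5, val=34
Step 2: lo=6, hi=11, mid=8, val=76
Step 3: lo=9, hi=11, mid=10, val=81
Step 4: lo=9, hi=9, mid=9, val=79

Found at index 9


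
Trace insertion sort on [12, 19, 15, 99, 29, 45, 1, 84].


Initial: [12, 19, 15, 99, 29, 45, 1, 84]
Insert 19: [12, 19, 15, 99, 29, 45, 1, 84]
Insert 15: [12, 15, 19, 99, 29, 45, 1, 84]
Insert 99: [12, 15, 19, 99, 29, 45, 1, 84]
Insert 29: [12, 15, 19, 29, 99, 45, 1, 84]
Insert 45: [12, 15, 19, 29, 45, 99, 1, 84]
Insert 1: [1, 12, 15, 19, 29, 45, 99, 84]
Insert 84: [1, 12, 15, 19, 29, 45, 84, 99]

Sorted: [1, 12, 15, 19, 29, 45, 84, 99]


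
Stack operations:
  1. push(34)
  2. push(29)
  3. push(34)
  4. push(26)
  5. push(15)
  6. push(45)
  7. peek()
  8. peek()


push(34) -> [34]
push(29) -> [34, 29]
push(34) -> [34, 29, 34]
push(26) -> [34, 29, 34, 26]
push(15) -> [34, 29, 34, 26, 15]
push(45) -> [34, 29, 34, 26, 15, 45]
peek()->45
peek()->45

Final stack: [34, 29, 34, 26, 15, 45]


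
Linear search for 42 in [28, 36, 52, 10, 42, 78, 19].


i=0: 28!=42
i=1: 36!=42
i=2: 52!=42
i=3: 10!=42
i=4: 42==42 found!

Found at 4, 5 comps


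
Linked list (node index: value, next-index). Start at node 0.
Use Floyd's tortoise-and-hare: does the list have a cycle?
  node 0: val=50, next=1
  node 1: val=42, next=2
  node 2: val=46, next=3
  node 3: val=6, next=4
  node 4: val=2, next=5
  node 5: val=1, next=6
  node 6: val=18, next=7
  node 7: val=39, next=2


Floyd's tortoise (slow, +1) and hare (fast, +2):
  init: slow=0, fast=0
  step 1: slow=1, fast=2
  step 2: slow=2, fast=4
  step 3: slow=3, fast=6
  step 4: slow=4, fast=2
  step 5: slow=5, fast=4
  step 6: slow=6, fast=6
  slow == fast at node 6: cycle detected

Cycle: yes


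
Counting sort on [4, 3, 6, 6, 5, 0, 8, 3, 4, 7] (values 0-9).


Input: [4, 3, 6, 6, 5, 0, 8, 3, 4, 7]
Counts: [1, 0, 0, 2, 2, 1, 2, 1, 1, 0]

Sorted: [0, 3, 3, 4, 4, 5, 6, 6, 7, 8]


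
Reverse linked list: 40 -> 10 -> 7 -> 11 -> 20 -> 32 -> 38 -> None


Step 1: curr=40, set curr.next=prev(None) | reversed so far: 40
Step 2: curr=10, set curr.next=prev(40) | reversed so far: 10 -> 40
Step 3: curr=7, set curr.next=prev(10) | reversed so far: 7 -> 10 -> 40
Step 4: curr=11, set curr.next=prev(7) | reversed so far: 11 -> 7 -> 10 -> 40
Step 5: curr=20, set curr.next=prev(11) | reversed so far: 20 -> 11 -> 7 -> 10 -> 40
Step 6: curr=32, set curr.next=prev(20) | reversed so far: 32 -> 20 -> 11 -> 7 -> 10 -> 40
Step 7: curr=38, set curr.next=prev(32) | reversed so far: 38 -> 32 -> 20 -> 11 -> 7 -> 10 -> 40

38 -> 32 -> 20 -> 11 -> 7 -> 10 -> 40 -> None


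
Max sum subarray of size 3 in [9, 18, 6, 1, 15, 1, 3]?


[0:3]: 33
[1:4]: 25
[2:5]: 22
[3:6]: 17
[4:7]: 19

Max: 33 at [0:3]


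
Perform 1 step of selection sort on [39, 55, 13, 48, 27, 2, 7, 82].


Initial: [39, 55, 13, 48, 27, 2, 7, 82]
Step 1: min=2 at 5
  Swap: [2, 55, 13, 48, 27, 39, 7, 82]

After 1 step: [2, 55, 13, 48, 27, 39, 7, 82]


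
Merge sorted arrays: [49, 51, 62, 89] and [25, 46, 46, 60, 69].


Take 25 from B
Take 46 from B
Take 46 from B
Take 49 from A
Take 51 from A
Take 60 from B
Take 62 from A
Take 69 from B

Merged: [25, 46, 46, 49, 51, 60, 62, 69, 89]


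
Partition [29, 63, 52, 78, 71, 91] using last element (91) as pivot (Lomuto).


Pivot: 91
  29 <= 91: advance i (no swap)
  63 <= 91: advance i (no swap)
  52 <= 91: advance i (no swap)
  78 <= 91: advance i (no swap)
  71 <= 91: advance i (no swap)
Place pivot at 5: [29, 63, 52, 78, 71, 91]

Partitioned: [29, 63, 52, 78, 71, 91]


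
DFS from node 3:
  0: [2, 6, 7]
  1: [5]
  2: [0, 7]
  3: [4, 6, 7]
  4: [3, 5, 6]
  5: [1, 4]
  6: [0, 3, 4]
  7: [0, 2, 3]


Visit 3, push [7, 6, 4]
Visit 4, push [6, 5]
Visit 5, push [1]
Visit 1, push []
Visit 6, push [0]
Visit 0, push [7, 2]
Visit 2, push [7]
Visit 7, push []

DFS order: [3, 4, 5, 1, 6, 0, 2, 7]


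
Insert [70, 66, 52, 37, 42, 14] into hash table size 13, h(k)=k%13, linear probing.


Insert 70: h=5 -> slot 5
Insert 66: h=1 -> slot 1
Insert 52: h=0 -> slot 0
Insert 37: h=11 -> slot 11
Insert 42: h=3 -> slot 3
Insert 14: h=1, 1 probes -> slot 2

Table: [52, 66, 14, 42, None, 70, None, None, None, None, None, 37, None]


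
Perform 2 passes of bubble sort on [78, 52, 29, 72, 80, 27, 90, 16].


Initial: [78, 52, 29, 72, 80, 27, 90, 16]
Pass 1: [52, 29, 72, 78, 27, 80, 16, 90] (5 swaps)
Pass 2: [29, 52, 72, 27, 78, 16, 80, 90] (3 swaps)

After 2 passes: [29, 52, 72, 27, 78, 16, 80, 90]


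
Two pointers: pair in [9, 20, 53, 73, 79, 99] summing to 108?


lo=0(9)+hi=5(99)=108

Yes: 9+99=108
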